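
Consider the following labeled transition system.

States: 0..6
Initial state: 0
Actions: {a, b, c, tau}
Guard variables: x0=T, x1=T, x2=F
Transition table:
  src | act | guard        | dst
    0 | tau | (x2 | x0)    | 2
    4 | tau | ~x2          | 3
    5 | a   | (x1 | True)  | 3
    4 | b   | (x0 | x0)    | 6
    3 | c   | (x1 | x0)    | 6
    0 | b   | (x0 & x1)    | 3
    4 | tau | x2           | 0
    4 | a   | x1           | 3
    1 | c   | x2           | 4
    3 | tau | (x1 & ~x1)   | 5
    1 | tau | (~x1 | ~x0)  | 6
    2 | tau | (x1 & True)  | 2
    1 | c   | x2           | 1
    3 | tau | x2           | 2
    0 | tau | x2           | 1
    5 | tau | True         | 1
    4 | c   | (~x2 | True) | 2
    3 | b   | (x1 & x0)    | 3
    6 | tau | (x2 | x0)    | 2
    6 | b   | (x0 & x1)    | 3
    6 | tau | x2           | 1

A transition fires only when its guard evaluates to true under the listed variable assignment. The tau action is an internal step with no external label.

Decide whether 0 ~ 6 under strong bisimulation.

Compute ~ classes (split until stable):
  π0 = {{0,1,2,3,4,5,6}}
  π1 = {{0,6},{1},{2},{3},{4},{5}}
Fixed point at round 2; 6 class(es).
[0]={0,6}  [6]={0,6}

Answer: BISIMILAR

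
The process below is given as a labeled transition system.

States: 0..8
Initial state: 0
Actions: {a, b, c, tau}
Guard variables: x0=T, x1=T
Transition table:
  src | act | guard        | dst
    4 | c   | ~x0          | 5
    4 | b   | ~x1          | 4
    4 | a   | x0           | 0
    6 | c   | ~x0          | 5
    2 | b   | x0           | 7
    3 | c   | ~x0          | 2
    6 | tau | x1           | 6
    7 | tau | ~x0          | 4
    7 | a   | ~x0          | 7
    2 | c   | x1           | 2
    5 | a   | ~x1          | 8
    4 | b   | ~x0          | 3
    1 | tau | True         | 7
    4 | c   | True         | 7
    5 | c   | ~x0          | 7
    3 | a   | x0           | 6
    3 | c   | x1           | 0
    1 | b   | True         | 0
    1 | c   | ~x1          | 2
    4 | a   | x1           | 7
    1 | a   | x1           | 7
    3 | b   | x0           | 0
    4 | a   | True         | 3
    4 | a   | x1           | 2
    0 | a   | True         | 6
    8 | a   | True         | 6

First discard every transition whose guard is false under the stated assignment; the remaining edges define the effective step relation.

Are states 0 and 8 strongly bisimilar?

Answer: BISIMILAR

Analysis:
Bisimulation quotient by refinement:
  π0 = {{0,1,2,3,4,5,6,7,8}}
  π1 = {{0,8},{1},{2},{3},{4},{5,7},{6}}
Fixed point at round 2; 7 class(es).
class of 0: {0,8}; class of 8: {0,8}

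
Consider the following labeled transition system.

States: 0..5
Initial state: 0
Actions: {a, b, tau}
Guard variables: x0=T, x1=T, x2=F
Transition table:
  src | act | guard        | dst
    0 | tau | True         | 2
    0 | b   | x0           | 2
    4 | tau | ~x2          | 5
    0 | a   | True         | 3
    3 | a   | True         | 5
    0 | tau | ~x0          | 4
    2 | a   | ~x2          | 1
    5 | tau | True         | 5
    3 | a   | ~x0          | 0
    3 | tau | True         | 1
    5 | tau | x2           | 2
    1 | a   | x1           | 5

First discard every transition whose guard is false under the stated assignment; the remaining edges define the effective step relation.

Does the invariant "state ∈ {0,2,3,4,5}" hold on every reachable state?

Allowed set {0,2,3,4,5}
Reachable = {0,1,2,3,5}
  0: ✓
  1: ✗ unsafe
  2: ✓
  3: ✓
  5: ✓
witness against invariant: tau·a → 1

Answer: INVARIANT VIOLATED at state 1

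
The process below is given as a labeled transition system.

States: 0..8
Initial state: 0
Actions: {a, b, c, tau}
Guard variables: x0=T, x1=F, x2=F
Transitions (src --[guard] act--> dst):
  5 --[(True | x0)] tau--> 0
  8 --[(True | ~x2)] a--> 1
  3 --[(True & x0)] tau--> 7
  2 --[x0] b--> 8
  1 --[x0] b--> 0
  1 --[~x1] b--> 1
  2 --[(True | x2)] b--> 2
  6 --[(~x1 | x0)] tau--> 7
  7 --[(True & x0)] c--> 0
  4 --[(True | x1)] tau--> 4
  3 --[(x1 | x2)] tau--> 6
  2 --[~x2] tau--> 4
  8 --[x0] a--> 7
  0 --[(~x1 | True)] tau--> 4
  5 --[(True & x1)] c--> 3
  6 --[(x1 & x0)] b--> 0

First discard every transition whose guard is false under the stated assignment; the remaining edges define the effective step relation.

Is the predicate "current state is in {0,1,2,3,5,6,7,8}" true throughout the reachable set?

Allowed set {0,1,2,3,5,6,7,8}
Reachable = {0,4}
  0: safe
  4: outside
reach 4 via tau — violates

Answer: INVARIANT VIOLATED at state 4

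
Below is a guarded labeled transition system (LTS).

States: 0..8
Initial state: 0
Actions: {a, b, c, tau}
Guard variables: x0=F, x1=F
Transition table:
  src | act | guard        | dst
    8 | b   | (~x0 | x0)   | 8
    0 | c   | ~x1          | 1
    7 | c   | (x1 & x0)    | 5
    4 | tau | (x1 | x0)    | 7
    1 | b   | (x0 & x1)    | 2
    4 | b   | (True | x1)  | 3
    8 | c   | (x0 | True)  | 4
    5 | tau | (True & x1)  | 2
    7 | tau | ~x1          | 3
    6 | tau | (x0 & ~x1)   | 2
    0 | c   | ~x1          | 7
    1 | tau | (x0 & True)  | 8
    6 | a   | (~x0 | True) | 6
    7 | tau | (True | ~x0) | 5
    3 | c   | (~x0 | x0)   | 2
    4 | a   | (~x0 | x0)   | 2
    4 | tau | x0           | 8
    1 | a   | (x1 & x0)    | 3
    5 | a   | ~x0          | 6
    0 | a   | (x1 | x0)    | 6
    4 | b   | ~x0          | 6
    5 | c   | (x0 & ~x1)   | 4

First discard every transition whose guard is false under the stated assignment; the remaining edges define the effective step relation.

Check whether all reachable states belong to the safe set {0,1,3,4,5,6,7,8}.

Allowed set {0,1,3,4,5,6,7,8}
R = {0,1,2,3,5,6,7}
  0: ✓
  1: ✓
  2: VIOLATES
  3: ✓
  5: ✓
  6: ✓
  7: ✓
reach 2 via c·tau·c — violates

Answer: INVARIANT VIOLATED at state 2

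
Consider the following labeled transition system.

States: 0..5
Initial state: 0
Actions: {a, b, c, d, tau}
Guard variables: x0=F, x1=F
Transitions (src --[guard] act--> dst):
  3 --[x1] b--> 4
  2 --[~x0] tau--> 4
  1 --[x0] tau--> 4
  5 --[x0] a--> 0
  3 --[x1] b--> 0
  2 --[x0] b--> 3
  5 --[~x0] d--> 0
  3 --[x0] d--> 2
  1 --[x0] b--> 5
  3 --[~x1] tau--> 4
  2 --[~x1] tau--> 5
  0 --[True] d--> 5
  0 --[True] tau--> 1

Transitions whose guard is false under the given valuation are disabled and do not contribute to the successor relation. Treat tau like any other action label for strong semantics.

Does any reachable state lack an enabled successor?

Answer: DEADLOCK at state 1

Analysis:
Reach set: {0,1,5}
  0: d→5  tau→1  [2 out]
  1: ∅  [deadlock]
  5: d→0  [1 out]
witness 1: tau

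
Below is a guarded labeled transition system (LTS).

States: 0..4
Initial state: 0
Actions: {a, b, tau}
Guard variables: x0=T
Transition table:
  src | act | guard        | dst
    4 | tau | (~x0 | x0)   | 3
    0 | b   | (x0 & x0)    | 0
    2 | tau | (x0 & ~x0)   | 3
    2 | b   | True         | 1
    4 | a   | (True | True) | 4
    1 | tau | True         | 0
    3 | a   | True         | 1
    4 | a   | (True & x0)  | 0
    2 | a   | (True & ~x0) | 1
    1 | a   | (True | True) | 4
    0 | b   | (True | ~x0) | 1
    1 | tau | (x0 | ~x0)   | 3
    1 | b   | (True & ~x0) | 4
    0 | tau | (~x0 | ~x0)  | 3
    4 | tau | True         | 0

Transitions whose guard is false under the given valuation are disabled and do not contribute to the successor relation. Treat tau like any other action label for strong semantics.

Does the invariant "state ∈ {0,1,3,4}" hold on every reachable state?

Answer: INVARIANT HOLDS

Analysis:
Allowed set {0,1,3,4}
Reachable = {0,1,3,4}
  0: safe
  1: safe
  3: safe
  4: safe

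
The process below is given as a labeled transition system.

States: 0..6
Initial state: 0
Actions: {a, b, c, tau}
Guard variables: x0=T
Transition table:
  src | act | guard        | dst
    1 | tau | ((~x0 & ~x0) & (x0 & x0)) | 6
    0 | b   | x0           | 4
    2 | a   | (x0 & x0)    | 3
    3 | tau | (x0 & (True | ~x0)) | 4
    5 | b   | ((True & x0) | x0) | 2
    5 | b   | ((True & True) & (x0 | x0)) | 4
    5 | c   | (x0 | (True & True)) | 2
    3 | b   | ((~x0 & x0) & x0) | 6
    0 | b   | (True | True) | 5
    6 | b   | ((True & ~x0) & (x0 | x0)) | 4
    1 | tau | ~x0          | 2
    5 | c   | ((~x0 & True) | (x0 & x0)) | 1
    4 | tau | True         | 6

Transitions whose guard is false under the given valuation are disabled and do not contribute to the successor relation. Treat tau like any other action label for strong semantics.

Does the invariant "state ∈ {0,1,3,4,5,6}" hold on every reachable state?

Answer: INVARIANT VIOLATED at state 2

Analysis:
Inv-set: {0,1,3,4,5,6}
Reach set: {0,1,2,3,4,5,6}
  0: safe
  1: safe
  2: VIOLATES
  3: safe
  4: safe
  5: safe
  6: safe
counterexample path to 2: b·b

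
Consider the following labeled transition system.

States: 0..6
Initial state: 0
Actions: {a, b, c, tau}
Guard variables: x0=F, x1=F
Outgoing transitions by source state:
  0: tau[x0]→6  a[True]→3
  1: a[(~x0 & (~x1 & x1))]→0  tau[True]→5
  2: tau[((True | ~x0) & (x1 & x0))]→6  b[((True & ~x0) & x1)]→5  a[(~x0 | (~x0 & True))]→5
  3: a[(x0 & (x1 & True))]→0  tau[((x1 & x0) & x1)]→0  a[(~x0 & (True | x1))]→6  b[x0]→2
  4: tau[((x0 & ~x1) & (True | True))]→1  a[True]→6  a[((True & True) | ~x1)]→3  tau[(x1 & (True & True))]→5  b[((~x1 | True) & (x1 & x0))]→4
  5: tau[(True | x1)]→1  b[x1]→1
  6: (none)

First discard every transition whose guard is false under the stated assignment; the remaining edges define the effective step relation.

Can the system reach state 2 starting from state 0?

Answer: UNREACHABLE

Analysis:
7 transition(s) survive guard evaluation.
depth 0: {0}
depth 1: {3}  now seen {0,3}
depth 2: {6}  now seen {0,3,6}
Reachable = {0,3,6}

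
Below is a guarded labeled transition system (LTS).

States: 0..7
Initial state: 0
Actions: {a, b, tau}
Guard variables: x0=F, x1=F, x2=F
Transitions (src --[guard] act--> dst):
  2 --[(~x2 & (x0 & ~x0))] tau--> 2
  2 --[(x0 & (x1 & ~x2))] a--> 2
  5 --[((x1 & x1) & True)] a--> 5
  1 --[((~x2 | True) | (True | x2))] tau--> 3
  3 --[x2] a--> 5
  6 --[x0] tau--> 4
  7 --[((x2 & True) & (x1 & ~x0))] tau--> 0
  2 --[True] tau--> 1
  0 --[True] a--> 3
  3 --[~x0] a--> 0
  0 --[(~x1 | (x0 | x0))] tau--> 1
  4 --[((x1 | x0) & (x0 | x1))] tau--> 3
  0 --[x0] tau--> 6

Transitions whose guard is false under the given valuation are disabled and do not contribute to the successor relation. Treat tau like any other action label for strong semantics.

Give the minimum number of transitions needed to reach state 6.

Answer: UNREACHABLE

Analysis:
Layered search for 6:
  depth 0: {0}
  depth 1: {1,3}
6 never appears.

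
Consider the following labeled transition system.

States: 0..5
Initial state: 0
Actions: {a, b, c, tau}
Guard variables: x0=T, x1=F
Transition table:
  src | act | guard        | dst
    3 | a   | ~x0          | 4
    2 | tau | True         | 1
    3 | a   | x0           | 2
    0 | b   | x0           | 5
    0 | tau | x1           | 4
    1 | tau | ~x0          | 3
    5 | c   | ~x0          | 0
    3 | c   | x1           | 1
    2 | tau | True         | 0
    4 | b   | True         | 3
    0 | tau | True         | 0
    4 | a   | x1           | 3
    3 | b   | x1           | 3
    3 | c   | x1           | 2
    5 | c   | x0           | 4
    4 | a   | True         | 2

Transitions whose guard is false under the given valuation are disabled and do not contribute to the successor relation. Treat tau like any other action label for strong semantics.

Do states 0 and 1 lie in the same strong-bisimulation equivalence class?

Bisimulation quotient by refinement:
  P[0] = {{0,1,2,3,4,5}}
  P[1] = {{0},{1},{2},{3},{4},{5}}
6 equivalence class(es) (converged in 2)
class of 0: {0}; class of 1: {1}

Answer: NOT BISIMILAR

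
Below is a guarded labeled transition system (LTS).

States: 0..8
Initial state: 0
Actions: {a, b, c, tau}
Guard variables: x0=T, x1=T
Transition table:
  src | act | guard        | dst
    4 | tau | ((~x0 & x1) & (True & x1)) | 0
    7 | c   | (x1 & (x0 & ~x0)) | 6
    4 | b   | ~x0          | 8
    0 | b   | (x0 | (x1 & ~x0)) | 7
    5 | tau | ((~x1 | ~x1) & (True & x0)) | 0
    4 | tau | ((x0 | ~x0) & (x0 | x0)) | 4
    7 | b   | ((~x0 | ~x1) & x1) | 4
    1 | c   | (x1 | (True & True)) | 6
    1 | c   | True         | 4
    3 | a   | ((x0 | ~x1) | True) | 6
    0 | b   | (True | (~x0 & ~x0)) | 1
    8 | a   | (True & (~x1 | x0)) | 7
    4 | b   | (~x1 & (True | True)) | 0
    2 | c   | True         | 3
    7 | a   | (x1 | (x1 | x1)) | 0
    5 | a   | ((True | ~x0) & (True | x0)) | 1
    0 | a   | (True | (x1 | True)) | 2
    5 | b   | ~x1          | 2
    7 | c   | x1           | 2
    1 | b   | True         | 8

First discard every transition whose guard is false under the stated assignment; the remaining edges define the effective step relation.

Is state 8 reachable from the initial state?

Answer: REACHABLE

Trace:
Guard filter leaves 13 enabled edge(s).
L0 = {0}
L1 = {1,2,7}  total {0,1,2,7}
L2 = {3,4,6,8}  total {0,1,2,3,4,6,7,8}
Reach set: {0,1,2,3,4,6,7,8}
trace reaching 8: b·b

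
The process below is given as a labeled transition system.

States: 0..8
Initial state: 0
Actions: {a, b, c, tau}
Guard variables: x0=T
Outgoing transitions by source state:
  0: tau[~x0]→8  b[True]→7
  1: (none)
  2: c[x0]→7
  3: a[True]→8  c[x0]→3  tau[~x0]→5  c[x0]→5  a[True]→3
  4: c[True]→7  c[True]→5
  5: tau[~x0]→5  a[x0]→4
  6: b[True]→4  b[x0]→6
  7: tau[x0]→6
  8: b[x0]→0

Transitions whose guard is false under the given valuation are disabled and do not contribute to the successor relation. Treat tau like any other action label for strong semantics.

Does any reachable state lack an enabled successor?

Reach set: {0,4,5,6,7}
  0: b→7  [deg 1]
  4: c→5  c→7  [deg 2]
  5: a→4  [deg 1]
  6: b→4  b→6  [deg 2]
  7: tau→6  [deg 1]

Answer: DEADLOCK-FREE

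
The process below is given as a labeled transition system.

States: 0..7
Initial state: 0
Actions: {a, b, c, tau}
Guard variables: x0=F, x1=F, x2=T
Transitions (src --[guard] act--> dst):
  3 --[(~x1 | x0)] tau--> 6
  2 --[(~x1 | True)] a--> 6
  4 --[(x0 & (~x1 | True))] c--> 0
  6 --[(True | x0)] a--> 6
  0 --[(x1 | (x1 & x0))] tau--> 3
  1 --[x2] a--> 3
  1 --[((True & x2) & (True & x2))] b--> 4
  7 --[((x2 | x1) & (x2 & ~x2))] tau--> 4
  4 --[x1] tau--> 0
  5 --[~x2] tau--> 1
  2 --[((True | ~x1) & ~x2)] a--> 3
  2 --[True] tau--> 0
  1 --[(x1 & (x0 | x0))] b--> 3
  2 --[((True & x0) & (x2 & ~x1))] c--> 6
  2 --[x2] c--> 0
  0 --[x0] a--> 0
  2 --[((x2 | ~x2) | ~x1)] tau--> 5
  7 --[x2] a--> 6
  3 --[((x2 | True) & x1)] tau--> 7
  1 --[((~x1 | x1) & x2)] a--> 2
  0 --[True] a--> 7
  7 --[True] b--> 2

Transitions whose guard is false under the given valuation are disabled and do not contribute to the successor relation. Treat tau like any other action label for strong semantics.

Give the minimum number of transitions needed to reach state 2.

Breadth-first toward 2:
  Layer 0: {0}
  Layer 1: {7}
  Layer 2: {2,6}
2 enters at depth 2; path a·b

Answer: 2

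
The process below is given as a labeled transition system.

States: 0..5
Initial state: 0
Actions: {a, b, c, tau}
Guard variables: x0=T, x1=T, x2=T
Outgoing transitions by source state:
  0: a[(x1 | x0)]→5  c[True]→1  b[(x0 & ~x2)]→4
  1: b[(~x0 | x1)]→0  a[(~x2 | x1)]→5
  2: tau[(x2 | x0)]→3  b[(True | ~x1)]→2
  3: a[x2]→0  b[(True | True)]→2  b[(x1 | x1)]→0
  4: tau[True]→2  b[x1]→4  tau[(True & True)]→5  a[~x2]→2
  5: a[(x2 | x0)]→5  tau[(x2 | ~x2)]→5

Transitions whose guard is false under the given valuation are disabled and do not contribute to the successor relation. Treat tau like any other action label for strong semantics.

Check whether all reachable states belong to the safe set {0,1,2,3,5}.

Answer: INVARIANT HOLDS

Working:
Inv-set: {0,1,2,3,5}
Reach set: {0,1,5}
  0: ok
  1: ok
  5: ok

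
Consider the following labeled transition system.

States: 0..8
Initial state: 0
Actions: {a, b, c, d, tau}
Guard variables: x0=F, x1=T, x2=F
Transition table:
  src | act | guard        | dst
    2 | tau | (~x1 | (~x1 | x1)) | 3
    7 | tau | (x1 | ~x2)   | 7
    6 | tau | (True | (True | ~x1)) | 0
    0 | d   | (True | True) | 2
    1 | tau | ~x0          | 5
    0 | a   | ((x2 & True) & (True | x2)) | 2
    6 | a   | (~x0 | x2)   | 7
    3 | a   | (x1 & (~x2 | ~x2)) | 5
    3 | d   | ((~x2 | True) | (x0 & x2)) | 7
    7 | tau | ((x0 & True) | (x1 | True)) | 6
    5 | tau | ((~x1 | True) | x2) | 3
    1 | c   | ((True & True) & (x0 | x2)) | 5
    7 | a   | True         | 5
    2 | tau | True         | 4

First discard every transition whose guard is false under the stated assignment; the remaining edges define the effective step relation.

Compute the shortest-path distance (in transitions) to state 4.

Breadth-first toward 4:
  depth 0: {0}
  depth 1: {2}
  depth 2: {3,4}
first hit 4 at d=2 via d·tau

Answer: 2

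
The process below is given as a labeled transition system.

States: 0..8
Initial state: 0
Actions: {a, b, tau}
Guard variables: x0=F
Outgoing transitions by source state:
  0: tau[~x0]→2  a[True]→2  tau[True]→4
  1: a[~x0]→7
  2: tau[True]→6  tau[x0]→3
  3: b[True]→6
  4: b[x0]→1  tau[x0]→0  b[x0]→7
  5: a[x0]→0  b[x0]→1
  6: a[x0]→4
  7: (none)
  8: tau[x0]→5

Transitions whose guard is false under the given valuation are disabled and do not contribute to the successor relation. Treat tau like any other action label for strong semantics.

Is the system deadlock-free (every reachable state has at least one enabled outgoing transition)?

Answer: DEADLOCK at state 4

Working:
R = {0,2,4,6}
  0: a→2  tau→2  tau→4  [3 exit(s)]
  2: tau→6  [1 exit(s)]
  4: ∅  [STUCK]
  6: ∅  [STUCK]
trace reaching 4: tau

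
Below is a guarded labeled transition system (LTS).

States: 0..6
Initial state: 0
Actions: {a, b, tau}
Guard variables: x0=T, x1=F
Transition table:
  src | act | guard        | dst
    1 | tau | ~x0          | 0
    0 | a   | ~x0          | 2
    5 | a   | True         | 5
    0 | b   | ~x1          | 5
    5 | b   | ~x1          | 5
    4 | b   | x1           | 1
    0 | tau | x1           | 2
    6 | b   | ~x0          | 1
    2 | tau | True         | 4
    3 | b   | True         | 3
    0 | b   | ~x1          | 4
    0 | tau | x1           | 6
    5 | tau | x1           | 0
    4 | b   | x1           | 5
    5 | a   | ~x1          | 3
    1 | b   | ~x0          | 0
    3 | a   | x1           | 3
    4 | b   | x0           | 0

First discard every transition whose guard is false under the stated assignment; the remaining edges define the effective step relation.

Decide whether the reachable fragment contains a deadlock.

Answer: DEADLOCK-FREE

Trace:
R = {0,3,4,5}
  0: b→4  b→5  [2 exit(s)]
  3: b→3  [1 exit(s)]
  4: b→0  [1 exit(s)]
  5: a→3  a→5  b→5  [3 exit(s)]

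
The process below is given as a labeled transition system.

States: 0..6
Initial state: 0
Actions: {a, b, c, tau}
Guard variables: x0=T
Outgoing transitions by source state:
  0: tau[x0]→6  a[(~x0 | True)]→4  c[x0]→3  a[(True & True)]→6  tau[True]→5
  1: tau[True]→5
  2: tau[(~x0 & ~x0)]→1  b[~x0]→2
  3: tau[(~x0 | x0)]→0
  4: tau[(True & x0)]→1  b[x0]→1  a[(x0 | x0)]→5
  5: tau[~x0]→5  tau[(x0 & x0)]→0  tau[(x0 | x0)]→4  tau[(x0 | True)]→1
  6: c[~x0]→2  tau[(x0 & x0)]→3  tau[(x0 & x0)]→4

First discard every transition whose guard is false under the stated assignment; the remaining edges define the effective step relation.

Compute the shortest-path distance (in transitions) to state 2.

Layered search for 2:
  L0 = {0}
  L1 = {3,4,5,6}
  L2 = {1}
2 never appears.

Answer: UNREACHABLE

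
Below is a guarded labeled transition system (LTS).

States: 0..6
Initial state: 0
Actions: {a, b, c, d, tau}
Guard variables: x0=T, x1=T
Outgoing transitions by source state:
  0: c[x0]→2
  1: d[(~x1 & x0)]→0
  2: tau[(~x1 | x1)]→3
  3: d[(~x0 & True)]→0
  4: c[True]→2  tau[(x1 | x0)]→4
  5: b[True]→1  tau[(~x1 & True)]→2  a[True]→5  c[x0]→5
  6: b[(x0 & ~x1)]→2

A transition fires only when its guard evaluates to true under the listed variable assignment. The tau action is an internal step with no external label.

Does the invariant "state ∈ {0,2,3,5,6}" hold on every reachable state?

Allowed set {0,2,3,5,6}
R = {0,2,3}
  0: ✓
  2: ✓
  3: ✓

Answer: INVARIANT HOLDS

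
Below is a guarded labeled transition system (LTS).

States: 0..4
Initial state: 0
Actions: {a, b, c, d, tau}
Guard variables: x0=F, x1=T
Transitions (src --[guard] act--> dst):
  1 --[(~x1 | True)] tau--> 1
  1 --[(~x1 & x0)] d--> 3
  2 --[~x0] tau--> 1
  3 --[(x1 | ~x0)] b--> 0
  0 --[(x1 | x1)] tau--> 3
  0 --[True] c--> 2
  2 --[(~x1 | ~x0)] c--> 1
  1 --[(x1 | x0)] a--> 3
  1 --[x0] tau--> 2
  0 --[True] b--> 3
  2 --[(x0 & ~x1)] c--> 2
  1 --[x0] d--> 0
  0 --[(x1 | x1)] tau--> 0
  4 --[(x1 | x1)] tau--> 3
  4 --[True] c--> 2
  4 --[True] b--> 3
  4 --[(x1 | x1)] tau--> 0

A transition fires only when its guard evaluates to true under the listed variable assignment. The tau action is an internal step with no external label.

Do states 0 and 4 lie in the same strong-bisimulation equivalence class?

Answer: BISIMILAR

Working:
Refine partition for ~:
  round 0: {{0,1,2,3,4}}
  round 1: {{0,4},{1},{2},{3}}
4 equivalence class(es) (converged in 2)
[0]={0,4}  [4]={0,4}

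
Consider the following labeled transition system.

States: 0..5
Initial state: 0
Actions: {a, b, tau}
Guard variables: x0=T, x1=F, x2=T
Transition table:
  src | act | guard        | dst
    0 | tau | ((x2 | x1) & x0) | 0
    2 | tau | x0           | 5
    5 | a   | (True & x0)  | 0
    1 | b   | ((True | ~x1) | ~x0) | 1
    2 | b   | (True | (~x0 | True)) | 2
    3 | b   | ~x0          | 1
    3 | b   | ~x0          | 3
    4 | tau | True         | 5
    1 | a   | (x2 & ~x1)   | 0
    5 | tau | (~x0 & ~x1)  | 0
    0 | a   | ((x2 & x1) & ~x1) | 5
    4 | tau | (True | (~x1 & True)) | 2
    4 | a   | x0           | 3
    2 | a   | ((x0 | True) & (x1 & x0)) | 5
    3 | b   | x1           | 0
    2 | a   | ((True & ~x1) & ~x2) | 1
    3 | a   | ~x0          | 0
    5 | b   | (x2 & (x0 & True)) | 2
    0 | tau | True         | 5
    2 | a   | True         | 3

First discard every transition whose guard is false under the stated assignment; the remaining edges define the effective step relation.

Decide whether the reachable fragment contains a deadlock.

Answer: DEADLOCK at state 3

Working:
Reach set: {0,2,3,5}
  0: tau→0  tau→5  [2 exit(s)]
  2: a→3  b→2  tau→5  [3 exit(s)]
  3: ∅  [STUCK]
  5: a→0  b→2  [2 exit(s)]
Path to 3: tau·b·a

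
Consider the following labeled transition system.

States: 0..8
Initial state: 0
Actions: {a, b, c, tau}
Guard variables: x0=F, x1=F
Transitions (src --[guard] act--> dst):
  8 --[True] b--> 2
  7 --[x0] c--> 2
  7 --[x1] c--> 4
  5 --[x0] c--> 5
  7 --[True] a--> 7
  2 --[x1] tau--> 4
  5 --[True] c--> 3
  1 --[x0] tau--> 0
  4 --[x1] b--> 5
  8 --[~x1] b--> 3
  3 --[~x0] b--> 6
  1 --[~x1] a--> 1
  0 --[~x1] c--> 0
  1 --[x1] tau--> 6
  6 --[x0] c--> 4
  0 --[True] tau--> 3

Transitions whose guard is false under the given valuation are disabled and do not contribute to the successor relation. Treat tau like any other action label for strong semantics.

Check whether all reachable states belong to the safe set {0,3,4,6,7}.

Safe = {0,3,4,6,7}
Reach set: {0,3,6}
  0: safe
  3: safe
  6: safe

Answer: INVARIANT HOLDS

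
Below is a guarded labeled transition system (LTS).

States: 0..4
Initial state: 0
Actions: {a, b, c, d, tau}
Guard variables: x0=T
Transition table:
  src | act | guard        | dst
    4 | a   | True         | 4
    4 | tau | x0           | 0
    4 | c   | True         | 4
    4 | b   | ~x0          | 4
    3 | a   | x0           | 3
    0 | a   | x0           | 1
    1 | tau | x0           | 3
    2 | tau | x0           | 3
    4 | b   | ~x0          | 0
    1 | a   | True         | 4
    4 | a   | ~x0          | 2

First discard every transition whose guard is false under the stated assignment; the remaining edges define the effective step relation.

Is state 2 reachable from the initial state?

Answer: UNREACHABLE

Analysis:
After dropping false guards: 8 live edges.
depth 0: {0}
depth 1: {1}  now seen {0,1}
depth 2: {3,4}  now seen {0,1,3,4}
R = {0,1,3,4}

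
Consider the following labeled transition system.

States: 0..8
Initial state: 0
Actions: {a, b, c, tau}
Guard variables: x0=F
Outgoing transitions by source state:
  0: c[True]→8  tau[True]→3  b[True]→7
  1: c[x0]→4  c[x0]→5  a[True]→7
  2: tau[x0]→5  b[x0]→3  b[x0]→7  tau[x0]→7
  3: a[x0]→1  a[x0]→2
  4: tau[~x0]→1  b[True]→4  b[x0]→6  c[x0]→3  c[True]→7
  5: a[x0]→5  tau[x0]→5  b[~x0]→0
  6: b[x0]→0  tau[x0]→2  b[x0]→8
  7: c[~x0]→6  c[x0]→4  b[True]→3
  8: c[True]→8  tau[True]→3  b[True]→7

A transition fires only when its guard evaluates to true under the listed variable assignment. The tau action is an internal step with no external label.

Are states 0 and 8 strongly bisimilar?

Answer: BISIMILAR

Working:
Refine partition for ~:
  π0 = {{0,1,2,3,4,5,6,7,8}}
  π1 = {{0,4,8},{1},{2,3,6},{5},{7}}
  π2 = {{0,8},{1},{2,3,6},{4},{5},{7}}
stable after 3 split(s): 6 block(s)
[0]={0,8}  [8]={0,8}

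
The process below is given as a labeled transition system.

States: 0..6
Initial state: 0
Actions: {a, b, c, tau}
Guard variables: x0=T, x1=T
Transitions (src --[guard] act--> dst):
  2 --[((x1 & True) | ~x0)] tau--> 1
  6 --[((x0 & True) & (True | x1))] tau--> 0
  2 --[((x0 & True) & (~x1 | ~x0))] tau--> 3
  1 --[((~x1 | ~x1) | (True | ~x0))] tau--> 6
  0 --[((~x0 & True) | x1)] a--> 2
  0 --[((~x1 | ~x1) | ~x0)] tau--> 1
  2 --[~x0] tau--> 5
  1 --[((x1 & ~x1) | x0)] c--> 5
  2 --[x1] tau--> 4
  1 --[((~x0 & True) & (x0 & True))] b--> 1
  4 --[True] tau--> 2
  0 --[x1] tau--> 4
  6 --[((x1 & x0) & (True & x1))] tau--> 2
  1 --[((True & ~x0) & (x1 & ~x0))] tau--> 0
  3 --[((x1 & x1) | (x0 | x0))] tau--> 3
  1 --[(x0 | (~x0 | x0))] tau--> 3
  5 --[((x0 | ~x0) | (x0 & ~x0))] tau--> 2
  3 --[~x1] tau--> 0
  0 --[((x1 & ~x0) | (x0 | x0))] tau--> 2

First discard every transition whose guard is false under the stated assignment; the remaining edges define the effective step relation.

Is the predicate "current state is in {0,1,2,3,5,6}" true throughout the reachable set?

Answer: INVARIANT VIOLATED at state 4

Analysis:
Safe = {0,1,2,3,5,6}
Reachable = {0,1,2,3,4,5,6}
  0: safe
  1: safe
  2: safe
  3: safe
  4: outside
  5: safe
  6: safe
reach 4 via tau — violates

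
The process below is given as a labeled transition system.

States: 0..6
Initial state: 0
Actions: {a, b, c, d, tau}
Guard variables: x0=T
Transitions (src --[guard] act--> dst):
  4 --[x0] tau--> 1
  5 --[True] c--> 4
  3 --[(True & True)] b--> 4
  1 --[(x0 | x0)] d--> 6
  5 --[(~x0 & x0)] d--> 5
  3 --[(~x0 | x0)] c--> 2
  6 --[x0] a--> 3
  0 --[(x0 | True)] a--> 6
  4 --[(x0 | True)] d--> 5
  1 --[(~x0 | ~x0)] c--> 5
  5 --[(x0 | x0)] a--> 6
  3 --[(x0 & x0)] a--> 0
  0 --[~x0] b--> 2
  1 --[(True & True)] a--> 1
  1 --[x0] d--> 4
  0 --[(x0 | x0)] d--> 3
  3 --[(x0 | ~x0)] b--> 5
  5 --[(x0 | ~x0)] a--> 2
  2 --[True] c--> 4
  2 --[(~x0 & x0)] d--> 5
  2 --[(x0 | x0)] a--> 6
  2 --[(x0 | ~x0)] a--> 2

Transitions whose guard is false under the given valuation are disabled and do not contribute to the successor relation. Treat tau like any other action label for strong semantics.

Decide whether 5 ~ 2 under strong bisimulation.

Compute ~ classes (split until stable):
  P[0] = {{0,1,2,3,4,5,6}}
  P[1] = {{0,1},{2,5},{3},{4},{6}}
  P[2] = {{0},{1},{2,5},{3},{4},{6}}
Fixed point at round 3; 6 class(es).
[5]={2,5}  [2]={2,5}

Answer: BISIMILAR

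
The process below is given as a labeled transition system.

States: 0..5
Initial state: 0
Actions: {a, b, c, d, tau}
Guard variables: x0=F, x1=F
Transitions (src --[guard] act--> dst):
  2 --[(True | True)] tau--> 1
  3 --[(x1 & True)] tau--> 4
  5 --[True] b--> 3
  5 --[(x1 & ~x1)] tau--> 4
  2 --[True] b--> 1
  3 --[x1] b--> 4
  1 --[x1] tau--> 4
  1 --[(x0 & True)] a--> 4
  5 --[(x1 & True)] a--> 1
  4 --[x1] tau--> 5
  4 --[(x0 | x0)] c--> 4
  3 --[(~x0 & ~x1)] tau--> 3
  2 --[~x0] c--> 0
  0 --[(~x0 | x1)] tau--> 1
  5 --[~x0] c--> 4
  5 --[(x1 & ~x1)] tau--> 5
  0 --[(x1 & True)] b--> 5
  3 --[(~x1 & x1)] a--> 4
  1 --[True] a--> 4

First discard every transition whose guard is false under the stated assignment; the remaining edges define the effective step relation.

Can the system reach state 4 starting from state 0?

Answer: REACHABLE

Trace:
8 transition(s) survive guard evaluation.
L0 = {0}
L1 = {1}  total {0,1}
L2 = {4}  total {0,1,4}
R = {0,1,4}
trace reaching 4: tau·a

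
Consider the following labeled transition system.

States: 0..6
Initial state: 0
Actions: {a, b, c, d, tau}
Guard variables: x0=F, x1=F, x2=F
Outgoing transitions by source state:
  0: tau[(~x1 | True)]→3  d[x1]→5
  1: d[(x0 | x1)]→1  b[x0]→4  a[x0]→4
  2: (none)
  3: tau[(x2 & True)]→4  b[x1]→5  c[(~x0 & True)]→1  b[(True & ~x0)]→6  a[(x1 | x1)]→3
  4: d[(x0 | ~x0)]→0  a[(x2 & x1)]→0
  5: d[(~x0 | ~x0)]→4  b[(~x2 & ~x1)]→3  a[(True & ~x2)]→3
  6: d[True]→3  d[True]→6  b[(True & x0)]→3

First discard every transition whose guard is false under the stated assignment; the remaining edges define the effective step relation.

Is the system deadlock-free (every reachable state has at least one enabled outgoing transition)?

Answer: DEADLOCK at state 1

Analysis:
Reach set: {0,1,3,6}
  0: tau→3  [deg 1]
  1: ∅  [deadlock]
  3: b→6  c→1  [deg 2]
  6: d→3  d→6  [deg 2]
Path to 1: tau·c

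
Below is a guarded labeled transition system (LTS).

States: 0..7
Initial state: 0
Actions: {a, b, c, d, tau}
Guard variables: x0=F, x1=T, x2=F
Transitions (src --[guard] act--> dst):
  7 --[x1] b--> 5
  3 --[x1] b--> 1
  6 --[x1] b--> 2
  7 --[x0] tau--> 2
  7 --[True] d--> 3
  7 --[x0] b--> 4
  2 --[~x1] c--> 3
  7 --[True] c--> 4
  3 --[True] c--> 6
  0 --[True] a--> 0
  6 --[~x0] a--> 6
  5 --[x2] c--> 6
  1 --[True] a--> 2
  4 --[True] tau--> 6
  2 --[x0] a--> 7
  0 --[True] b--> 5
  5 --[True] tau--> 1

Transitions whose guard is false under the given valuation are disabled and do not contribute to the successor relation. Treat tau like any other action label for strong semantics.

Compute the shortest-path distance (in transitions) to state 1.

Answer: 2

Trace:
Breadth-first toward 1:
  depth 0: {0}
  depth 1: {5}
  depth 2: {1}
depth(1)=2, e.g. b·tau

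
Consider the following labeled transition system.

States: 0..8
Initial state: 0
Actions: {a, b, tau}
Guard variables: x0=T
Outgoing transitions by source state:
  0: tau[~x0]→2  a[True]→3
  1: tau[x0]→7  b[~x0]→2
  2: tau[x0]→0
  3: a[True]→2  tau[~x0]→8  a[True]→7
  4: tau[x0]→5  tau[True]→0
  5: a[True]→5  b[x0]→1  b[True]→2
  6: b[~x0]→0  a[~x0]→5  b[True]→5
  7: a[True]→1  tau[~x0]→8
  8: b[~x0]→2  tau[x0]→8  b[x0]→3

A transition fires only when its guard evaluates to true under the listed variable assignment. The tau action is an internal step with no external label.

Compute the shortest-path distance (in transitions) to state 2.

BFS to 2:
  Layer 0: {0}
  Layer 1: {3}
  Layer 2: {2,7}
first hit 2 at d=2 via a·a

Answer: 2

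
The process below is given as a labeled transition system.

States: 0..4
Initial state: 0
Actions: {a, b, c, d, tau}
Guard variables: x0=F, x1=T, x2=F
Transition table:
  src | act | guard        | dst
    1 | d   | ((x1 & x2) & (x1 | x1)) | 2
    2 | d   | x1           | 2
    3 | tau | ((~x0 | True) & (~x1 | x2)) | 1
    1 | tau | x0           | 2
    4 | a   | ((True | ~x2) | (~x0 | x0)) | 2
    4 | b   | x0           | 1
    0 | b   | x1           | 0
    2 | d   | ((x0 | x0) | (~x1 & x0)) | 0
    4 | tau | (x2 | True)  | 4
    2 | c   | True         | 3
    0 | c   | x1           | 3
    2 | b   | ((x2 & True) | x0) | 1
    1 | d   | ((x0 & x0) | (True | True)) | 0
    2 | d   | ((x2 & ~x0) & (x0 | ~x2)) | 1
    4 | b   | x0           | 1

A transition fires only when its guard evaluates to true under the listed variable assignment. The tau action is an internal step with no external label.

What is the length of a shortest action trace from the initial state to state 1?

BFS to 1:
  L0 = {0}
  L1 = {3}
1 never appears.

Answer: UNREACHABLE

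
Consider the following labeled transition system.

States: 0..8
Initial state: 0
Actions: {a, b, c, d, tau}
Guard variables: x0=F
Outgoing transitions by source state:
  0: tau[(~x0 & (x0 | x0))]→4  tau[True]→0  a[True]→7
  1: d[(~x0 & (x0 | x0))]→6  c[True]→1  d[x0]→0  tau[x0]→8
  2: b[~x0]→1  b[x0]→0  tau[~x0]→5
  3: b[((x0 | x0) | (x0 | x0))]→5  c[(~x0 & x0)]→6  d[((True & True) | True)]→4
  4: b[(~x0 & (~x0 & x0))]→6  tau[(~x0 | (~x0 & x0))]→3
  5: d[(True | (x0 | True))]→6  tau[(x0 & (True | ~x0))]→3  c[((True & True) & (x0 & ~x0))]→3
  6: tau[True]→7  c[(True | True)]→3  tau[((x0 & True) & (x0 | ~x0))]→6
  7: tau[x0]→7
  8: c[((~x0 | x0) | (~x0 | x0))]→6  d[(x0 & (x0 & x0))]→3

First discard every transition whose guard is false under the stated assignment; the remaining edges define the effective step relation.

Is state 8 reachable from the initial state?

Answer: UNREACHABLE

Analysis:
After dropping false guards: 11 live edges.
L0 = {0}
L1 = {7}  now seen {0,7}
Reach set: {0,7}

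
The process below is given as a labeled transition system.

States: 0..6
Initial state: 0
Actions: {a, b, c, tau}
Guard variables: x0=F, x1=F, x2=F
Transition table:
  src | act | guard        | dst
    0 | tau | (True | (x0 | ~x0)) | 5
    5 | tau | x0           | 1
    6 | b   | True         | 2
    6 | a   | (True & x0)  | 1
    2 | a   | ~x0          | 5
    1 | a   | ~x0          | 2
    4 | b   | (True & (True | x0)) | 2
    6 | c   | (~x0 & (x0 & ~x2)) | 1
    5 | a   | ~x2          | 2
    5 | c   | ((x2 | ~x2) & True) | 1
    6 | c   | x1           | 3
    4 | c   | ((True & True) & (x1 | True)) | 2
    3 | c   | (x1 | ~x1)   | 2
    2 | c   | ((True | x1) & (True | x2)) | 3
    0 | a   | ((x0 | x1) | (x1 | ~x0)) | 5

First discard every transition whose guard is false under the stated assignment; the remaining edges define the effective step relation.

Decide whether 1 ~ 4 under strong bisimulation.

Compute ~ classes (split until stable):
  P[0] = {{0,1,2,3,4,5,6}}
  P[1] = {{0},{1},{2,5},{3},{4},{6}}
  P[2] = {{0},{1},{2},{3},{4},{5},{6}}
stable after 3 split(s): 7 block(s)
[1]={1}  [4]={4}

Answer: NOT BISIMILAR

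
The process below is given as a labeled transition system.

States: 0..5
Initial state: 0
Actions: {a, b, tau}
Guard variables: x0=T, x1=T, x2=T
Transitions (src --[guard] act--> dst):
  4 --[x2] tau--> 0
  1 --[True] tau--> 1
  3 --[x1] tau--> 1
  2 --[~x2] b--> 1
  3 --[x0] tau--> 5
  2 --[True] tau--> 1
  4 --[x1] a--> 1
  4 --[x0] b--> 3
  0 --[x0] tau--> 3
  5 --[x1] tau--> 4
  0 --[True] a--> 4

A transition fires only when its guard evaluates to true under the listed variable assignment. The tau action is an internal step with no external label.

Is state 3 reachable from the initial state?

10 transition(s) survive guard evaluation.
L0 = {0}
L1 = {3,4}  total {0,3,4}
L2 = {1,5}  total {0,1,3,4,5}
R = {0,1,3,4,5}
witness 3: tau

Answer: REACHABLE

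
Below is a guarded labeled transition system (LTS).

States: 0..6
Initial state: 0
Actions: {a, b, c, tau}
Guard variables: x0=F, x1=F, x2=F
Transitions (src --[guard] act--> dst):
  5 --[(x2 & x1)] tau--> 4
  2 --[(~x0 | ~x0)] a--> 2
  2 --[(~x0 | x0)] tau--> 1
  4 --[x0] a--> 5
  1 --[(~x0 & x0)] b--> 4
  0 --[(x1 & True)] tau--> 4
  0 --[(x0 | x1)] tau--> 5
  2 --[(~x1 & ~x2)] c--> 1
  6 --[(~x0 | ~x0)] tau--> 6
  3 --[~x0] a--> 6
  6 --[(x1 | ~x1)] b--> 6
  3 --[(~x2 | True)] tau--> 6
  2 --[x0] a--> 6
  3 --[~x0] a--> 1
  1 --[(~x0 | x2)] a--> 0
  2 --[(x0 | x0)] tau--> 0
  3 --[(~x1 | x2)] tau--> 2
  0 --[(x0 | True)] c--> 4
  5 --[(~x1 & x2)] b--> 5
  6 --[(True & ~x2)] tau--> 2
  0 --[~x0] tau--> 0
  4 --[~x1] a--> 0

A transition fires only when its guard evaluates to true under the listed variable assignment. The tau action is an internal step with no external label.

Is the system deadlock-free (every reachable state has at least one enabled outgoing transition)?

Answer: DEADLOCK-FREE

Trace:
R = {0,4}
  0: c→4  tau→0  [deg 2]
  4: a→0  [deg 1]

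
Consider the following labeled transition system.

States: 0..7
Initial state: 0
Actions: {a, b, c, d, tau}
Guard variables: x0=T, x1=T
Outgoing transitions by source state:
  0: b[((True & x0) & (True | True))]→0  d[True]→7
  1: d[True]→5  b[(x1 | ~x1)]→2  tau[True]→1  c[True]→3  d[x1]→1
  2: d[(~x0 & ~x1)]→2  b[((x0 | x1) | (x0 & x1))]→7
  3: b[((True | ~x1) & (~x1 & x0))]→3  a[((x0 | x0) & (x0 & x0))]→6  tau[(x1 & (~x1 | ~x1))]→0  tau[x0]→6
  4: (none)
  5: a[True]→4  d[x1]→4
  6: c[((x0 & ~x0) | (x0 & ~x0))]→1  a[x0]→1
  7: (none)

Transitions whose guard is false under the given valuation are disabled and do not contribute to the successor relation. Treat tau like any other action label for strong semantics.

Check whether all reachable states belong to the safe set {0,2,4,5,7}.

Safe = {0,2,4,5,7}
Reach set: {0,7}
  0: ok
  7: ok

Answer: INVARIANT HOLDS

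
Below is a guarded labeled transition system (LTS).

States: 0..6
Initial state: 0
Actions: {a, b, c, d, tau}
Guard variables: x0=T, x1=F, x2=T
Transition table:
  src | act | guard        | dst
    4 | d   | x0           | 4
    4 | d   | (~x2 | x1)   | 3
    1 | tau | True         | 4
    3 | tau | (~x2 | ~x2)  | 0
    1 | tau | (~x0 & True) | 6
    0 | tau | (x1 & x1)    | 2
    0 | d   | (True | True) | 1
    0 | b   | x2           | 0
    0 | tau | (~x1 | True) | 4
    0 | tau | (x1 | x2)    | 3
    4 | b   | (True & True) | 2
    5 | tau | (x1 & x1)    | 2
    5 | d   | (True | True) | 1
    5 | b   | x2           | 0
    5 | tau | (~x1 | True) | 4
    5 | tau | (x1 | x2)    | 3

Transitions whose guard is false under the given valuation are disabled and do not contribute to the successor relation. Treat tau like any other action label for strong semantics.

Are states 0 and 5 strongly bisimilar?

Compute ~ classes (split until stable):
  round 0: {{0,1,2,3,4,5,6}}
  round 1: {{0,5},{1},{2,3,6},{4}}
Fixed point at round 2; 4 class(es).
[0]={0,5}  [5]={0,5}

Answer: BISIMILAR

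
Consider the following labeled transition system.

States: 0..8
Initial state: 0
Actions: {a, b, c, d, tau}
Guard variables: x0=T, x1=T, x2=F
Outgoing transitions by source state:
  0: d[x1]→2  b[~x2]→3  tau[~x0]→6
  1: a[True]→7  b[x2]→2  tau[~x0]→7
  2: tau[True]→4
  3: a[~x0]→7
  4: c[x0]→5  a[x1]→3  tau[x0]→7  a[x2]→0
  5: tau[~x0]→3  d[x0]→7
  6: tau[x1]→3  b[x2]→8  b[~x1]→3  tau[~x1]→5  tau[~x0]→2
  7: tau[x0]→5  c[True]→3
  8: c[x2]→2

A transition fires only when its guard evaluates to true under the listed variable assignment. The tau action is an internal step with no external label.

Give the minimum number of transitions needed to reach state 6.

Answer: UNREACHABLE

Analysis:
Breadth-first toward 6:
  L0 = {0}
  L1 = {2,3}
  L2 = {4}
  L3 = {5,7}
6 never appears.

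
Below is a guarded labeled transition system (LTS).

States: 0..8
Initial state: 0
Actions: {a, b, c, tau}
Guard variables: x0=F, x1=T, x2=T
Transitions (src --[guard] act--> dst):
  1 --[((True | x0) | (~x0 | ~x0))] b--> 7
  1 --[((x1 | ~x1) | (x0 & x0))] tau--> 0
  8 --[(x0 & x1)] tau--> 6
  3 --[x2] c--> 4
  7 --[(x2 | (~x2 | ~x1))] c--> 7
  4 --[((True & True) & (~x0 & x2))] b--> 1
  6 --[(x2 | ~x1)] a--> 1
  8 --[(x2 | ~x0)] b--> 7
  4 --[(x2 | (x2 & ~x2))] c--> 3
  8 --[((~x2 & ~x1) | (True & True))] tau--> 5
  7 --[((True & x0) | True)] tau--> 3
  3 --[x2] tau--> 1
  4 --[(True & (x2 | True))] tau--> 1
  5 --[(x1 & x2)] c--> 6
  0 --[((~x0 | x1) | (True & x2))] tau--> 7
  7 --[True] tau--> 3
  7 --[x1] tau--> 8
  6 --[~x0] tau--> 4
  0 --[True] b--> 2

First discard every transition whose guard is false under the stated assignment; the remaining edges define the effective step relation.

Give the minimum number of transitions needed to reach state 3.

Answer: 2

Analysis:
Breadth-first toward 3:
  L0 = {0}
  L1 = {2,7}
  L2 = {3,8}
3 enters at depth 2; path tau·tau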